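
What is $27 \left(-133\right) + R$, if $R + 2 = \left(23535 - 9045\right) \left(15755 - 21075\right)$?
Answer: $-77090393$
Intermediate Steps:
$R = -77086802$ ($R = -2 + \left(23535 - 9045\right) \left(15755 - 21075\right) = -2 + 14490 \left(-5320\right) = -2 - 77086800 = -77086802$)
$27 \left(-133\right) + R = 27 \left(-133\right) - 77086802 = -3591 - 77086802 = -77090393$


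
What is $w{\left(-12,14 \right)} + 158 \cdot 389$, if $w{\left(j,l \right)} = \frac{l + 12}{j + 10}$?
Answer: $61449$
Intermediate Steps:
$w{\left(j,l \right)} = \frac{12 + l}{10 + j}$
$w{\left(-12,14 \right)} + 158 \cdot 389 = \frac{12 + 14}{10 - 12} + 158 \cdot 389 = \frac{1}{-2} \cdot 26 + 61462 = \left(- \frac{1}{2}\right) 26 + 61462 = -13 + 61462 = 61449$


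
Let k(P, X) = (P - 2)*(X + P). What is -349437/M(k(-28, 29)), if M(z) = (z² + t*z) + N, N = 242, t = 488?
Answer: 349437/13498 ≈ 25.888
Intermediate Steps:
k(P, X) = (-2 + P)*(P + X)
M(z) = 242 + z² + 488*z (M(z) = (z² + 488*z) + 242 = 242 + z² + 488*z)
-349437/M(k(-28, 29)) = -349437/(242 + ((-28)² - 2*(-28) - 2*29 - 28*29)² + 488*((-28)² - 2*(-28) - 2*29 - 28*29)) = -349437/(242 + (784 + 56 - 58 - 812)² + 488*(784 + 56 - 58 - 812)) = -349437/(242 + (-30)² + 488*(-30)) = -349437/(242 + 900 - 14640) = -349437/(-13498) = -349437*(-1/13498) = 349437/13498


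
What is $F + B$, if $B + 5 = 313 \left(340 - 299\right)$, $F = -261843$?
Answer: $-249015$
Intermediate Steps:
$B = 12828$ ($B = -5 + 313 \left(340 - 299\right) = -5 + 313 \cdot 41 = -5 + 12833 = 12828$)
$F + B = -261843 + 12828 = -249015$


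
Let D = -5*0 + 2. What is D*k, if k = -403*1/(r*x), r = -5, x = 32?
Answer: 403/80 ≈ 5.0375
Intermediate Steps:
D = 2 (D = 0 + 2 = 2)
k = 403/160 (k = -403/((-5*32)) = -403/(-160) = -403*(-1/160) = 403/160 ≈ 2.5187)
D*k = 2*(403/160) = 403/80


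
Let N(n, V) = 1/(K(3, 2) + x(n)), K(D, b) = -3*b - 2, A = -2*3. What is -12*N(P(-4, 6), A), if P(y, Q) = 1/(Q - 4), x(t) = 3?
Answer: 12/5 ≈ 2.4000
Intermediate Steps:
A = -6
K(D, b) = -2 - 3*b
P(y, Q) = 1/(-4 + Q)
N(n, V) = -⅕ (N(n, V) = 1/((-2 - 3*2) + 3) = 1/((-2 - 6) + 3) = 1/(-8 + 3) = 1/(-5) = -⅕)
-12*N(P(-4, 6), A) = -12*(-⅕) = 12/5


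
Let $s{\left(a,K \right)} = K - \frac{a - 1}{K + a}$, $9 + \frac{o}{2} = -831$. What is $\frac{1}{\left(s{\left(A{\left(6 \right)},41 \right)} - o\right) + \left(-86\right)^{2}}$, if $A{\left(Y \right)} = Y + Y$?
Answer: $\frac{53}{483190} \approx 0.00010969$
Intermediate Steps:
$A{\left(Y \right)} = 2 Y$
$o = -1680$ ($o = -18 + 2 \left(-831\right) = -18 - 1662 = -1680$)
$s{\left(a,K \right)} = K - \frac{-1 + a}{K + a}$
$\frac{1}{\left(s{\left(A{\left(6 \right)},41 \right)} - o\right) + \left(-86\right)^{2}} = \frac{1}{\left(\frac{1 + 41^{2} - 2 \cdot 6 + 41 \cdot 2 \cdot 6}{41 + 2 \cdot 6} - -1680\right) + \left(-86\right)^{2}} = \frac{1}{\left(\frac{1 + 1681 - 12 + 41 \cdot 12}{41 + 12} + 1680\right) + 7396} = \frac{1}{\left(\frac{1 + 1681 - 12 + 492}{53} + 1680\right) + 7396} = \frac{1}{\left(\frac{1}{53} \cdot 2162 + 1680\right) + 7396} = \frac{1}{\left(\frac{2162}{53} + 1680\right) + 7396} = \frac{1}{\frac{91202}{53} + 7396} = \frac{1}{\frac{483190}{53}} = \frac{53}{483190}$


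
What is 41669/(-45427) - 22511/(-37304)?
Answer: -531813179/1694608808 ≈ -0.31383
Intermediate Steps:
41669/(-45427) - 22511/(-37304) = 41669*(-1/45427) - 22511*(-1/37304) = -41669/45427 + 22511/37304 = -531813179/1694608808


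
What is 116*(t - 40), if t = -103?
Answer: -16588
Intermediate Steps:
116*(t - 40) = 116*(-103 - 40) = 116*(-143) = -16588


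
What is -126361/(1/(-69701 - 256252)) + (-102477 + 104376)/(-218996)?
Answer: 9019951849236969/218996 ≈ 4.1188e+10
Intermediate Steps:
-126361/(1/(-69701 - 256252)) + (-102477 + 104376)/(-218996) = -126361/(1/(-325953)) + 1899*(-1/218996) = -126361/(-1/325953) - 1899/218996 = -126361*(-325953) - 1899/218996 = 41187747033 - 1899/218996 = 9019951849236969/218996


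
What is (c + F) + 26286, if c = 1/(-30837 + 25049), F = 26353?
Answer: 304674531/5788 ≈ 52639.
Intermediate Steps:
c = -1/5788 (c = 1/(-5788) = -1/5788 ≈ -0.00017277)
(c + F) + 26286 = (-1/5788 + 26353) + 26286 = 152531163/5788 + 26286 = 304674531/5788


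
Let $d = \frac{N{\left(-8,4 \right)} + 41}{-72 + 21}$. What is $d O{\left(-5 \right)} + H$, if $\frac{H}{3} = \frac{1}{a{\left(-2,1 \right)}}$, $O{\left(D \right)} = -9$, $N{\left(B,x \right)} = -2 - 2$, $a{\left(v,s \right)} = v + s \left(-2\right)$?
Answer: $\frac{393}{68} \approx 5.7794$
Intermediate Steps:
$a{\left(v,s \right)} = v - 2 s$
$N{\left(B,x \right)} = -4$
$H = - \frac{3}{4}$ ($H = \frac{3}{-2 - 2} = \frac{3}{-4} = 3 \left(- \frac{1}{4}\right) = - \frac{3}{4} \approx -0.75$)
$d = - \frac{37}{51}$ ($d = \frac{-4 + 41}{-72 + 21} = \frac{37}{-51} = 37 \left(- \frac{1}{51}\right) = - \frac{37}{51} \approx -0.72549$)
$d O{\left(-5 \right)} + H = \left(- \frac{37}{51}\right) \left(-9\right) - \frac{3}{4} = \frac{111}{17} - \frac{3}{4} = \frac{393}{68}$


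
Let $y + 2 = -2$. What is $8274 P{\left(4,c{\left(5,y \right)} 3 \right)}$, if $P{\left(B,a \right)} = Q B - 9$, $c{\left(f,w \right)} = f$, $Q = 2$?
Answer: $-8274$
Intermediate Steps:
$y = -4$ ($y = -2 - 2 = -4$)
$P{\left(B,a \right)} = -9 + 2 B$ ($P{\left(B,a \right)} = 2 B - 9 = -9 + 2 B$)
$8274 P{\left(4,c{\left(5,y \right)} 3 \right)} = 8274 \left(-9 + 2 \cdot 4\right) = 8274 \left(-9 + 8\right) = 8274 \left(-1\right) = -8274$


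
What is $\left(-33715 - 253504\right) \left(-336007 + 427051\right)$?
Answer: $-26149566636$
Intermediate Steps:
$\left(-33715 - 253504\right) \left(-336007 + 427051\right) = \left(-33715 - 253504\right) 91044 = \left(-287219\right) 91044 = -26149566636$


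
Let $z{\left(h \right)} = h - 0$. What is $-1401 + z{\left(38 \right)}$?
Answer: $-1363$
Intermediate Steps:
$z{\left(h \right)} = h$ ($z{\left(h \right)} = h + 0 = h$)
$-1401 + z{\left(38 \right)} = -1401 + 38 = -1363$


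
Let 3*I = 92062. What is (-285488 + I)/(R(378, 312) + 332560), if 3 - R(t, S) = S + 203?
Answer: -382201/498072 ≈ -0.76736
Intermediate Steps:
I = 92062/3 (I = (⅓)*92062 = 92062/3 ≈ 30687.)
R(t, S) = -200 - S (R(t, S) = 3 - (S + 203) = 3 - (203 + S) = 3 + (-203 - S) = -200 - S)
(-285488 + I)/(R(378, 312) + 332560) = (-285488 + 92062/3)/((-200 - 1*312) + 332560) = -764402/(3*((-200 - 312) + 332560)) = -764402/(3*(-512 + 332560)) = -764402/3/332048 = -764402/3*1/332048 = -382201/498072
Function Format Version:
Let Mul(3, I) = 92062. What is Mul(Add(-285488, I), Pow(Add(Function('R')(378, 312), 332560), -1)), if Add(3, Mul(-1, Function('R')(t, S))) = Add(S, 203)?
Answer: Rational(-382201, 498072) ≈ -0.76736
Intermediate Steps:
I = Rational(92062, 3) (I = Mul(Rational(1, 3), 92062) = Rational(92062, 3) ≈ 30687.)
Function('R')(t, S) = Add(-200, Mul(-1, S)) (Function('R')(t, S) = Add(3, Mul(-1, Add(S, 203))) = Add(3, Mul(-1, Add(203, S))) = Add(3, Add(-203, Mul(-1, S))) = Add(-200, Mul(-1, S)))
Mul(Add(-285488, I), Pow(Add(Function('R')(378, 312), 332560), -1)) = Mul(Add(-285488, Rational(92062, 3)), Pow(Add(Add(-200, Mul(-1, 312)), 332560), -1)) = Mul(Rational(-764402, 3), Pow(Add(Add(-200, -312), 332560), -1)) = Mul(Rational(-764402, 3), Pow(Add(-512, 332560), -1)) = Mul(Rational(-764402, 3), Pow(332048, -1)) = Mul(Rational(-764402, 3), Rational(1, 332048)) = Rational(-382201, 498072)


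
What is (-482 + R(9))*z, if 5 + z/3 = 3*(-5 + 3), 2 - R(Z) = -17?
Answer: 15279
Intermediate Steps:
R(Z) = 19 (R(Z) = 2 - 1*(-17) = 2 + 17 = 19)
z = -33 (z = -15 + 3*(3*(-5 + 3)) = -15 + 3*(3*(-2)) = -15 + 3*(-6) = -15 - 18 = -33)
(-482 + R(9))*z = (-482 + 19)*(-33) = -463*(-33) = 15279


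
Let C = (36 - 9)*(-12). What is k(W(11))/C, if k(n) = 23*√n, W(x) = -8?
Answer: -23*I*√2/162 ≈ -0.20078*I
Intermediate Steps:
C = -324 (C = 27*(-12) = -324)
k(W(11))/C = (23*√(-8))/(-324) = (23*(2*I*√2))*(-1/324) = (46*I*√2)*(-1/324) = -23*I*√2/162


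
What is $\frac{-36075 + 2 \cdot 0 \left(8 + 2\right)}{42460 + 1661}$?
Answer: $- \frac{12025}{14707} \approx -0.81764$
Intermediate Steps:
$\frac{-36075 + 2 \cdot 0 \left(8 + 2\right)}{42460 + 1661} = \frac{-36075 + 0 \cdot 10}{44121} = \left(-36075 + 0\right) \frac{1}{44121} = \left(-36075\right) \frac{1}{44121} = - \frac{12025}{14707}$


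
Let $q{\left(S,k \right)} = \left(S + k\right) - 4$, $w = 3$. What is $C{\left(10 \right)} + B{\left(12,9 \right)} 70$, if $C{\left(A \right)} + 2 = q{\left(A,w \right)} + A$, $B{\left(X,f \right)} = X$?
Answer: $857$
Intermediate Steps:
$q{\left(S,k \right)} = -4 + S + k$
$C{\left(A \right)} = -3 + 2 A$ ($C{\left(A \right)} = -2 + \left(\left(-4 + A + 3\right) + A\right) = -2 + \left(\left(-1 + A\right) + A\right) = -2 + \left(-1 + 2 A\right) = -3 + 2 A$)
$C{\left(10 \right)} + B{\left(12,9 \right)} 70 = \left(-3 + 2 \cdot 10\right) + 12 \cdot 70 = \left(-3 + 20\right) + 840 = 17 + 840 = 857$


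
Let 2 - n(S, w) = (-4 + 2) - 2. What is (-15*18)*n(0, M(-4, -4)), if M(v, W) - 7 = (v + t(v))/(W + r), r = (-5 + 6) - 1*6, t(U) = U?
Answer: -1620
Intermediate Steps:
r = -5 (r = 1 - 6 = -5)
M(v, W) = 7 + 2*v/(-5 + W) (M(v, W) = 7 + (v + v)/(W - 5) = 7 + (2*v)/(-5 + W) = 7 + 2*v/(-5 + W))
n(S, w) = 6 (n(S, w) = 2 - ((-4 + 2) - 2) = 2 - (-2 - 2) = 2 - 1*(-4) = 2 + 4 = 6)
(-15*18)*n(0, M(-4, -4)) = -15*18*6 = -270*6 = -1620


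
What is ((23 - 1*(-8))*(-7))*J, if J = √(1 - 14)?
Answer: -217*I*√13 ≈ -782.4*I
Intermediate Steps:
J = I*√13 (J = √(-13) = I*√13 ≈ 3.6056*I)
((23 - 1*(-8))*(-7))*J = ((23 - 1*(-8))*(-7))*(I*√13) = ((23 + 8)*(-7))*(I*√13) = (31*(-7))*(I*√13) = -217*I*√13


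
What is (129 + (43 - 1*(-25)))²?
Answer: 38809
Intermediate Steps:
(129 + (43 - 1*(-25)))² = (129 + (43 + 25))² = (129 + 68)² = 197² = 38809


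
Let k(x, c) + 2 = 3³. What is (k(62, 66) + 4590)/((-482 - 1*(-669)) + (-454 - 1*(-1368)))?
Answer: 4615/1101 ≈ 4.1916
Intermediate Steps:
k(x, c) = 25 (k(x, c) = -2 + 3³ = -2 + 27 = 25)
(k(62, 66) + 4590)/((-482 - 1*(-669)) + (-454 - 1*(-1368))) = (25 + 4590)/((-482 - 1*(-669)) + (-454 - 1*(-1368))) = 4615/((-482 + 669) + (-454 + 1368)) = 4615/(187 + 914) = 4615/1101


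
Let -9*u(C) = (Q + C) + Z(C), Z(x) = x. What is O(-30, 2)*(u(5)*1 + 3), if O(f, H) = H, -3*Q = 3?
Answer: 4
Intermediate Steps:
Q = -1 (Q = -1/3*3 = -1)
u(C) = 1/9 - 2*C/9 (u(C) = -((-1 + C) + C)/9 = -(-1 + 2*C)/9 = 1/9 - 2*C/9)
O(-30, 2)*(u(5)*1 + 3) = 2*((1/9 - 2/9*5)*1 + 3) = 2*((1/9 - 10/9)*1 + 3) = 2*(-1*1 + 3) = 2*(-1 + 3) = 2*2 = 4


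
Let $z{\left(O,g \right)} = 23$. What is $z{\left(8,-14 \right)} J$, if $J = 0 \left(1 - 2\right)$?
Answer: $0$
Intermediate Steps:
$J = 0$ ($J = 0 \left(-1\right) = 0$)
$z{\left(8,-14 \right)} J = 23 \cdot 0 = 0$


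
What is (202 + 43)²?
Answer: 60025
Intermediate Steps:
(202 + 43)² = 245² = 60025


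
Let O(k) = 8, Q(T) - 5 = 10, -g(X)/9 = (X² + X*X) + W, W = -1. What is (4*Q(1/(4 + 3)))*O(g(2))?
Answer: 480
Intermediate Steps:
g(X) = 9 - 18*X² (g(X) = -9*((X² + X*X) - 1) = -9*((X² + X²) - 1) = -9*(2*X² - 1) = -9*(-1 + 2*X²) = 9 - 18*X²)
Q(T) = 15 (Q(T) = 5 + 10 = 15)
(4*Q(1/(4 + 3)))*O(g(2)) = (4*15)*8 = 60*8 = 480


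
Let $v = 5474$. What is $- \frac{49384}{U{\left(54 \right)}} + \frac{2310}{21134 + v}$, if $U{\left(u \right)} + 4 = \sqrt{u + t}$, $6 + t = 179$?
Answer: $- \frac{2627775239}{2807144} - \frac{49384 \sqrt{227}}{211} \approx -4462.4$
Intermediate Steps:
$t = 173$ ($t = -6 + 179 = 173$)
$U{\left(u \right)} = -4 + \sqrt{173 + u}$ ($U{\left(u \right)} = -4 + \sqrt{u + 173} = -4 + \sqrt{173 + u}$)
$- \frac{49384}{U{\left(54 \right)}} + \frac{2310}{21134 + v} = - \frac{49384}{-4 + \sqrt{173 + 54}} + \frac{2310}{21134 + 5474} = - \frac{49384}{-4 + \sqrt{227}} + \frac{2310}{26608} = - \frac{49384}{-4 + \sqrt{227}} + 2310 \cdot \frac{1}{26608} = - \frac{49384}{-4 + \sqrt{227}} + \frac{1155}{13304} = \frac{1155}{13304} - \frac{49384}{-4 + \sqrt{227}}$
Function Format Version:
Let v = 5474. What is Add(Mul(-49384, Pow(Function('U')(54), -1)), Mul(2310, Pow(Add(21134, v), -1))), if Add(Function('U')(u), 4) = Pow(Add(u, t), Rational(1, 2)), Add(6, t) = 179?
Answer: Add(Rational(-2627775239, 2807144), Mul(Rational(-49384, 211), Pow(227, Rational(1, 2)))) ≈ -4462.4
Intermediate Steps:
t = 173 (t = Add(-6, 179) = 173)
Function('U')(u) = Add(-4, Pow(Add(173, u), Rational(1, 2))) (Function('U')(u) = Add(-4, Pow(Add(u, 173), Rational(1, 2))) = Add(-4, Pow(Add(173, u), Rational(1, 2))))
Add(Mul(-49384, Pow(Function('U')(54), -1)), Mul(2310, Pow(Add(21134, v), -1))) = Add(Mul(-49384, Pow(Add(-4, Pow(Add(173, 54), Rational(1, 2))), -1)), Mul(2310, Pow(Add(21134, 5474), -1))) = Add(Mul(-49384, Pow(Add(-4, Pow(227, Rational(1, 2))), -1)), Mul(2310, Pow(26608, -1))) = Add(Mul(-49384, Pow(Add(-4, Pow(227, Rational(1, 2))), -1)), Mul(2310, Rational(1, 26608))) = Add(Mul(-49384, Pow(Add(-4, Pow(227, Rational(1, 2))), -1)), Rational(1155, 13304)) = Add(Rational(1155, 13304), Mul(-49384, Pow(Add(-4, Pow(227, Rational(1, 2))), -1)))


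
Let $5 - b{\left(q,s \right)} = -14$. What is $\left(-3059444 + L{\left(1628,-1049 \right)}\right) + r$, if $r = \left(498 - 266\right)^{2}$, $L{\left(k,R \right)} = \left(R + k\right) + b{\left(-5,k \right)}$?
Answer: $-3005022$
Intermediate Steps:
$b{\left(q,s \right)} = 19$ ($b{\left(q,s \right)} = 5 - -14 = 5 + 14 = 19$)
$L{\left(k,R \right)} = 19 + R + k$ ($L{\left(k,R \right)} = \left(R + k\right) + 19 = 19 + R + k$)
$r = 53824$ ($r = 232^{2} = 53824$)
$\left(-3059444 + L{\left(1628,-1049 \right)}\right) + r = \left(-3059444 + \left(19 - 1049 + 1628\right)\right) + 53824 = \left(-3059444 + 598\right) + 53824 = -3058846 + 53824 = -3005022$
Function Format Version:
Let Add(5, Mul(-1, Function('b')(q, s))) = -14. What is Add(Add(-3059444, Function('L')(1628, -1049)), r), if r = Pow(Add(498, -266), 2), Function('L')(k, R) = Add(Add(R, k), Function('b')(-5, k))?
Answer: -3005022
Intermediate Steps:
Function('b')(q, s) = 19 (Function('b')(q, s) = Add(5, Mul(-1, -14)) = Add(5, 14) = 19)
Function('L')(k, R) = Add(19, R, k) (Function('L')(k, R) = Add(Add(R, k), 19) = Add(19, R, k))
r = 53824 (r = Pow(232, 2) = 53824)
Add(Add(-3059444, Function('L')(1628, -1049)), r) = Add(Add(-3059444, Add(19, -1049, 1628)), 53824) = Add(Add(-3059444, 598), 53824) = Add(-3058846, 53824) = -3005022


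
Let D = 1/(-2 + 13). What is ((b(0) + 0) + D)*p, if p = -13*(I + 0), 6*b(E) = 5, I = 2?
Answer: -793/33 ≈ -24.030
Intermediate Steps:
b(E) = ⅚ (b(E) = (⅙)*5 = ⅚)
D = 1/11 ≈ 0.090909
p = -26 (p = -13*(2 + 0) = -13*2 = -26)
((b(0) + 0) + D)*p = ((⅚ + 0) + 1/11)*(-26) = (⅚ + 1/11)*(-26) = (61/66)*(-26) = -793/33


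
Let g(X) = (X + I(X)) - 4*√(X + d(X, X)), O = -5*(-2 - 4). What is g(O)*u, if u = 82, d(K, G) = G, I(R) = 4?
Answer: 2788 - 656*√15 ≈ 247.32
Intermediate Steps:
O = 30 (O = -5*(-6) = 30)
g(X) = 4 + X - 4*√2*√X (g(X) = (X + 4) - 4*√(X + X) = (4 + X) - 4*√(2*X) = (4 + X) - 4*√2*√X = 4 + X - 4*√2*√X)
g(O)*u = (4 + 30 - 4*√2*√30)*82 = (4 + 30 - 8*√15)*82 = (34 - 8*√15)*82 = 2788 - 656*√15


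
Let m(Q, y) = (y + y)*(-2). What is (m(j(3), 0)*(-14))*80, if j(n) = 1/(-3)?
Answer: 0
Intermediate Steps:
j(n) = -⅓
m(Q, y) = -4*y (m(Q, y) = (2*y)*(-2) = -4*y)
(m(j(3), 0)*(-14))*80 = (-4*0*(-14))*80 = (0*(-14))*80 = 0*80 = 0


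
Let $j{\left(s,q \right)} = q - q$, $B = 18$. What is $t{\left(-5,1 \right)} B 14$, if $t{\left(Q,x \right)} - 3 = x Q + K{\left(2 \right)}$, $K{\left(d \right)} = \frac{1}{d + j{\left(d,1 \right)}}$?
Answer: $-378$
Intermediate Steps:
$j{\left(s,q \right)} = 0$
$K{\left(d \right)} = \frac{1}{d}$ ($K{\left(d \right)} = \frac{1}{d + 0} = \frac{1}{d}$)
$t{\left(Q,x \right)} = \frac{7}{2} + Q x$ ($t{\left(Q,x \right)} = 3 + \left(x Q + \frac{1}{2}\right) = 3 + \left(Q x + \frac{1}{2}\right) = 3 + \left(\frac{1}{2} + Q x\right) = \frac{7}{2} + Q x$)
$t{\left(-5,1 \right)} B 14 = \left(\frac{7}{2} - 5\right) 18 \cdot 14 = \left(- \frac{3}{2}\right) 18 \cdot 14 = \left(-27\right) 14 = -378$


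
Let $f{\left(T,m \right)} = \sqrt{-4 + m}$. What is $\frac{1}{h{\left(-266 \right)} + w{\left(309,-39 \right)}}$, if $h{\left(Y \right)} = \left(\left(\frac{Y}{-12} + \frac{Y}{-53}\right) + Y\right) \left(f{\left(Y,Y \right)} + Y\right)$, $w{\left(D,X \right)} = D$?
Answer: $\frac{645511380}{41361064240723} + \frac{36224811 i \sqrt{30}}{206805321203615} \approx 1.5607 \cdot 10^{-5} + 9.5941 \cdot 10^{-7} i$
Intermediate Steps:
$h{\left(Y \right)} = \frac{571 Y \left(Y + \sqrt{-4 + Y}\right)}{636}$ ($h{\left(Y \right)} = \left(\left(\frac{Y}{-12} + \frac{Y}{-53}\right) + Y\right) \left(\sqrt{-4 + Y} + Y\right) = \left(\left(Y \left(- \frac{1}{12}\right) + Y \left(- \frac{1}{53}\right)\right) + Y\right) \left(Y + \sqrt{-4 + Y}\right) = \left(\left(- \frac{Y}{12} - \frac{Y}{53}\right) + Y\right) \left(Y + \sqrt{-4 + Y}\right) = \left(- \frac{65 Y}{636} + Y\right) \left(Y + \sqrt{-4 + Y}\right) = \frac{571 Y}{636} \left(Y + \sqrt{-4 + Y}\right) = \frac{571 Y \left(Y + \sqrt{-4 + Y}\right)}{636}$)
$\frac{1}{h{\left(-266 \right)} + w{\left(309,-39 \right)}} = \frac{1}{\frac{571}{636} \left(-266\right) \left(-266 + \sqrt{-4 - 266}\right) + 309} = \frac{1}{\frac{571}{636} \left(-266\right) \left(-266 + \sqrt{-270}\right) + 309} = \frac{1}{\frac{571}{636} \left(-266\right) \left(-266 + 3 i \sqrt{30}\right) + 309} = \frac{1}{\left(\frac{10100419}{159} - \frac{75943 i \sqrt{30}}{106}\right) + 309} = \frac{1}{\frac{10149550}{159} - \frac{75943 i \sqrt{30}}{106}}$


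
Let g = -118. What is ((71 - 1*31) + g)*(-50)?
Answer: 3900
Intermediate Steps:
((71 - 1*31) + g)*(-50) = ((71 - 1*31) - 118)*(-50) = ((71 - 31) - 118)*(-50) = (40 - 118)*(-50) = -78*(-50) = 3900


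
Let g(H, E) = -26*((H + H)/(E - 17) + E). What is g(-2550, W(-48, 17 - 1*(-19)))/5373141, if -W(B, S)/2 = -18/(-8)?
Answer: -86723/77015021 ≈ -0.0011261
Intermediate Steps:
W(B, S) = -9/2 (W(B, S) = -(-36)/(-8) = -(-36)*(-1)/8 = -2*9/4 = -9/2)
g(H, E) = -26*E - 52*H/(-17 + E) (g(H, E) = -26*((2*H)/(-17 + E) + E) = -26*(2*H/(-17 + E) + E) = -26*(E + 2*H/(-17 + E)) = -26*E - 52*H/(-17 + E))
g(-2550, W(-48, 17 - 1*(-19)))/5373141 = (26*(-(-9/2)**2 - 2*(-2550) + 17*(-9/2))/(-17 - 9/2))/5373141 = (26*(-1*81/4 + 5100 - 153/2)/(-43/2))*(1/5373141) = (26*(-2/43)*(-81/4 + 5100 - 153/2))*(1/5373141) = (26*(-2/43)*(20013/4))*(1/5373141) = -260169/43*1/5373141 = -86723/77015021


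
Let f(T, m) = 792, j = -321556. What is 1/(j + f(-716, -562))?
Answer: -1/320764 ≈ -3.1176e-6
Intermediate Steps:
1/(j + f(-716, -562)) = 1/(-321556 + 792) = 1/(-320764) = -1/320764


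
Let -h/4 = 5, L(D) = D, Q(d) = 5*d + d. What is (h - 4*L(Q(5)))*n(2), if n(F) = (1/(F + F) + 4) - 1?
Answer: -455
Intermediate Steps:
Q(d) = 6*d
n(F) = 3 + 1/(2*F) (n(F) = (1/(2*F) + 4) - 1 = (4 + 1/(2*F)) - 1 = 3 + 1/(2*F))
h = -20 (h = -4*5 = -20)
(h - 4*L(Q(5)))*n(2) = (-20 - 24*5)*(3 + (1/2)/2) = (-20 - 4*30)*(3 + (1/2)*(1/2)) = (-20 - 120)*(3 + 1/4) = -140*13/4 = -455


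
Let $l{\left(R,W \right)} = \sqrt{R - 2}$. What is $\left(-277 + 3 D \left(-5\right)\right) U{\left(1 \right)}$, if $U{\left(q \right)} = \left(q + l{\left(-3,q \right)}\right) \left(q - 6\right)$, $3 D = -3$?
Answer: $1310 + 1310 i \sqrt{5} \approx 1310.0 + 2929.3 i$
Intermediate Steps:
$l{\left(R,W \right)} = \sqrt{-2 + R}$
$D = -1$ ($D = \frac{1}{3} \left(-3\right) = -1$)
$U{\left(q \right)} = \left(-6 + q\right) \left(q + i \sqrt{5}\right)$ ($U{\left(q \right)} = \left(q + \sqrt{-2 - 3}\right) \left(q - 6\right) = \left(q + \sqrt{-5}\right) \left(-6 + q\right) = \left(q + i \sqrt{5}\right) \left(-6 + q\right) = \left(-6 + q\right) \left(q + i \sqrt{5}\right)$)
$\left(-277 + 3 D \left(-5\right)\right) U{\left(1 \right)} = \left(-277 + 3 \left(-1\right) \left(-5\right)\right) \left(1^{2} - 6 - 6 i \sqrt{5} + i 1 \sqrt{5}\right) = \left(-277 - -15\right) \left(1 - 6 - 6 i \sqrt{5} + i \sqrt{5}\right) = \left(-277 + 15\right) \left(-5 - 5 i \sqrt{5}\right) = - 262 \left(-5 - 5 i \sqrt{5}\right) = 1310 + 1310 i \sqrt{5}$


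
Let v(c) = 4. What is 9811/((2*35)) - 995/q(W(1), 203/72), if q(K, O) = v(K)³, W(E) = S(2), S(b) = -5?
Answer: 279127/2240 ≈ 124.61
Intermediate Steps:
W(E) = -5
q(K, O) = 64 (q(K, O) = 4³ = 64)
9811/((2*35)) - 995/q(W(1), 203/72) = 9811/((2*35)) - 995/64 = 9811/70 - 995*1/64 = 9811*(1/70) - 995/64 = 9811/70 - 995/64 = 279127/2240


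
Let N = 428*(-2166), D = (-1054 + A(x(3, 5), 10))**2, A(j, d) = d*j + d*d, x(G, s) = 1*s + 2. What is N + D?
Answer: -145592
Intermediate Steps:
x(G, s) = 2 + s (x(G, s) = s + 2 = 2 + s)
A(j, d) = d**2 + d*j (A(j, d) = d*j + d**2 = d**2 + d*j)
D = 781456 (D = (-1054 + 10*(10 + (2 + 5)))**2 = (-1054 + 10*(10 + 7))**2 = (-1054 + 10*17)**2 = (-1054 + 170)**2 = (-884)**2 = 781456)
N = -927048
N + D = -927048 + 781456 = -145592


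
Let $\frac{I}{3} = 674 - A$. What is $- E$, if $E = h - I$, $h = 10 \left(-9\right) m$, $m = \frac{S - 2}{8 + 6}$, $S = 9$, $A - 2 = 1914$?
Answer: $-3681$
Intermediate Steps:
$A = 1916$ ($A = 2 + 1914 = 1916$)
$I = -3726$ ($I = 3 \left(674 - 1916\right) = 3 \left(-1242\right) = -3726$)
$m = \frac{1}{2}$ ($m = \frac{9 - 2}{8 + 6} = \frac{7}{14} = 7 \cdot \frac{1}{14} = \frac{1}{2} \approx 0.5$)
$h = -45$ ($h = 10 \left(-9\right) \frac{1}{2} = \left(-90\right) \frac{1}{2} = -45$)
$E = 3681$ ($E = -45 - -3726 = -45 + 3726 = 3681$)
$- E = \left(-1\right) 3681 = -3681$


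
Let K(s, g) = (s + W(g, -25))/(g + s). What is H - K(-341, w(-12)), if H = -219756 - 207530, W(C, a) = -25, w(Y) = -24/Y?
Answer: -48283440/113 ≈ -4.2729e+5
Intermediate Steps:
K(s, g) = (-25 + s)/(g + s) (K(s, g) = (s - 25)/(g + s) = (-25 + s)/(g + s))
H = -427286
H - K(-341, w(-12)) = -427286 - (-25 - 341)/(-24/(-12) - 341) = -427286 - (-366)/(-24*(-1/12) - 341) = -427286 - (-366)/(2 - 341) = -427286 - (-366)/(-339) = -427286 - (-1)*(-366)/339 = -427286 - 1*122/113 = -427286 - 122/113 = -48283440/113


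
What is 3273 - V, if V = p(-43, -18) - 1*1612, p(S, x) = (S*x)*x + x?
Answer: 18835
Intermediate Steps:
p(S, x) = x + S*x² (p(S, x) = S*x² + x = x + S*x²)
V = -15562 (V = -18*(1 - 43*(-18)) - 1*1612 = -18*(1 + 774) - 1612 = -18*775 - 1612 = -13950 - 1612 = -15562)
3273 - V = 3273 - 1*(-15562) = 3273 + 15562 = 18835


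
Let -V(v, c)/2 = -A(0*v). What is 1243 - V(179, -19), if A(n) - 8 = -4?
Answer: 1235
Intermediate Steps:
A(n) = 4 (A(n) = 8 - 4 = 4)
V(v, c) = 8 (V(v, c) = -(-2)*4 = -2*(-4) = 8)
1243 - V(179, -19) = 1243 - 1*8 = 1243 - 8 = 1235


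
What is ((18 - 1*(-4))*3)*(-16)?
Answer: -1056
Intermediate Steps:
((18 - 1*(-4))*3)*(-16) = ((18 + 4)*3)*(-16) = (22*3)*(-16) = 66*(-16) = -1056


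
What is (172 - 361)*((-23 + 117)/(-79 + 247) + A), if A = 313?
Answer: -237051/4 ≈ -59263.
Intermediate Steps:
(172 - 361)*((-23 + 117)/(-79 + 247) + A) = (172 - 361)*((-23 + 117)/(-79 + 247) + 313) = -189*(94/168 + 313) = -189*(94*(1/168) + 313) = -189*(47/84 + 313) = -189*26339/84 = -237051/4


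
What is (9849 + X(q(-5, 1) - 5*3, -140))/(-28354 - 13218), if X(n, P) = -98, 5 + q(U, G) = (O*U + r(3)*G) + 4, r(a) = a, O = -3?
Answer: -9751/41572 ≈ -0.23456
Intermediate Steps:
q(U, G) = -1 - 3*U + 3*G (q(U, G) = -5 + ((-3*U + 3*G) + 4) = -5 + (4 - 3*U + 3*G) = -1 - 3*U + 3*G)
(9849 + X(q(-5, 1) - 5*3, -140))/(-28354 - 13218) = (9849 - 98)/(-28354 - 13218) = 9751/(-41572) = 9751*(-1/41572) = -9751/41572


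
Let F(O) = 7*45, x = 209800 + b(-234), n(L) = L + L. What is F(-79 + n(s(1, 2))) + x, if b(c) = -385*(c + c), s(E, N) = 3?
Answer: 390295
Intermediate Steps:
n(L) = 2*L
b(c) = -770*c
x = 389980 (x = 209800 - 770*(-234) = 209800 + 180180 = 389980)
F(O) = 315
F(-79 + n(s(1, 2))) + x = 315 + 389980 = 390295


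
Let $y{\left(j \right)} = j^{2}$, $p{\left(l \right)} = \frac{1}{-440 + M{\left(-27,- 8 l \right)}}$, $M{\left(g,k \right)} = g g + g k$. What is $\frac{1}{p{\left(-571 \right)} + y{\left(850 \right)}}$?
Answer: $\frac{123047}{88901457499} \approx 1.3841 \cdot 10^{-6}$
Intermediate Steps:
$M{\left(g,k \right)} = g^{2} + g k$
$p{\left(l \right)} = \frac{1}{289 + 216 l}$ ($p{\left(l \right)} = \frac{1}{-440 - 27 \left(-27 - 8 l\right)} = \frac{1}{-440 + \left(729 + 216 l\right)} = \frac{1}{289 + 216 l}$)
$\frac{1}{p{\left(-571 \right)} + y{\left(850 \right)}} = \frac{1}{\frac{1}{289 + 216 \left(-571\right)} + 850^{2}} = \frac{1}{\frac{1}{289 - 123336} + 722500} = \frac{1}{\frac{1}{-123047} + 722500} = \frac{1}{- \frac{1}{123047} + 722500} = \frac{1}{\frac{88901457499}{123047}} = \frac{123047}{88901457499}$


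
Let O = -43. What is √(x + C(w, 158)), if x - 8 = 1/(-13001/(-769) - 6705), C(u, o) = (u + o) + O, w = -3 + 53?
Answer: √1144044992585398/2571572 ≈ 13.153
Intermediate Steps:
w = 50
C(u, o) = -43 + o + u (C(u, o) = (u + o) - 43 = (o + u) - 43 = -43 + o + u)
x = 41144383/5143144 (x = 8 + 1/(-13001/(-769) - 6705) = 8 + 1/(-13001*(-1/769) - 6705) = 8 + 1/(13001/769 - 6705) = 8 + 1/(-5143144/769) = 8 - 769/5143144 = 41144383/5143144 ≈ 7.9998)
√(x + C(w, 158)) = √(41144383/5143144 + (-43 + 158 + 50)) = √(41144383/5143144 + 165) = √(889763143/5143144) = √1144044992585398/2571572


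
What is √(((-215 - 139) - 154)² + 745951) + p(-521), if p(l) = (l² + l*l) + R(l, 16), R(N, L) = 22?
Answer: 542904 + √1004015 ≈ 5.4391e+5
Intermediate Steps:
p(l) = 22 + 2*l² (p(l) = (l² + l*l) + 22 = (l² + l²) + 22 = 2*l² + 22 = 22 + 2*l²)
√(((-215 - 139) - 154)² + 745951) + p(-521) = √(((-215 - 139) - 154)² + 745951) + (22 + 2*(-521)²) = √((-354 - 154)² + 745951) + (22 + 2*271441) = √((-508)² + 745951) + (22 + 542882) = √(258064 + 745951) + 542904 = √1004015 + 542904 = 542904 + √1004015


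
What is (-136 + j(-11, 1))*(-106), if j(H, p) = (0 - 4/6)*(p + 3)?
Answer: 44096/3 ≈ 14699.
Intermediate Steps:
j(H, p) = -2 - 2*p/3 (j(H, p) = (0 - 4*⅙)*(3 + p) = (0 - ⅔)*(3 + p) = -2*(3 + p)/3 = -2 - 2*p/3)
(-136 + j(-11, 1))*(-106) = (-136 + (-2 - ⅔*1))*(-106) = (-136 + (-2 - ⅔))*(-106) = (-136 - 8/3)*(-106) = -416/3*(-106) = 44096/3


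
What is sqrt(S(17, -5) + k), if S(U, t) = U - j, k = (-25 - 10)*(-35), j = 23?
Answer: sqrt(1219) ≈ 34.914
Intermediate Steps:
k = 1225 (k = -35*(-35) = 1225)
S(U, t) = -23 + U (S(U, t) = U - 1*23 = U - 23 = -23 + U)
sqrt(S(17, -5) + k) = sqrt((-23 + 17) + 1225) = sqrt(-6 + 1225) = sqrt(1219)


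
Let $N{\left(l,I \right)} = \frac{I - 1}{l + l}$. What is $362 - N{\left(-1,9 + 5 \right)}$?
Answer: $\frac{737}{2} \approx 368.5$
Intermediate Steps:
$N{\left(l,I \right)} = \frac{-1 + I}{2 l}$
$362 - N{\left(-1,9 + 5 \right)} = 362 - \frac{-1 + \left(9 + 5\right)}{2 \left(-1\right)} = 362 - \frac{1}{2} \left(-1\right) \left(-1 + 14\right) = 362 - \frac{1}{2} \left(-1\right) 13 = 362 - - \frac{13}{2} = 362 + \frac{13}{2} = \frac{737}{2}$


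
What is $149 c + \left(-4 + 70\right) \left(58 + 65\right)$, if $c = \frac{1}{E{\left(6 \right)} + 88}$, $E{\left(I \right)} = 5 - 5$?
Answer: $\frac{714533}{88} \approx 8119.7$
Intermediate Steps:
$E{\left(I \right)} = 0$ ($E{\left(I \right)} = 5 - 5 = 0$)
$c = \frac{1}{88}$ ($c = \frac{1}{0 + 88} = \frac{1}{88} \approx 0.011364$)
$149 c + \left(-4 + 70\right) \left(58 + 65\right) = 149 \cdot \frac{1}{88} + \left(-4 + 70\right) \left(58 + 65\right) = \frac{149}{88} + 66 \cdot 123 = \frac{149}{88} + 8118 = \frac{714533}{88}$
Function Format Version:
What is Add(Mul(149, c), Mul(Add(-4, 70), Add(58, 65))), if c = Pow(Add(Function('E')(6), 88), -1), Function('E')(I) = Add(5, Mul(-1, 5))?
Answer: Rational(714533, 88) ≈ 8119.7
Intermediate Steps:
Function('E')(I) = 0 (Function('E')(I) = Add(5, -5) = 0)
c = Rational(1, 88) (c = Pow(Add(0, 88), -1) = Pow(88, -1) = Rational(1, 88) ≈ 0.011364)
Add(Mul(149, c), Mul(Add(-4, 70), Add(58, 65))) = Add(Mul(149, Rational(1, 88)), Mul(Add(-4, 70), Add(58, 65))) = Add(Rational(149, 88), Mul(66, 123)) = Add(Rational(149, 88), 8118) = Rational(714533, 88)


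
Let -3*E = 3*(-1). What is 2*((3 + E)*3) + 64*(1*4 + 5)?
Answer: 600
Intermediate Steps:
E = 1 (E = -(-1) = -⅓*(-3) = 1)
2*((3 + E)*3) + 64*(1*4 + 5) = 2*((3 + 1)*3) + 64*(1*4 + 5) = 2*(4*3) + 64*(4 + 5) = 2*12 + 64*9 = 24 + 576 = 600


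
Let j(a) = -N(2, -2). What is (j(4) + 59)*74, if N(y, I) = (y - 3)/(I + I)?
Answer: 8695/2 ≈ 4347.5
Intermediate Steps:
N(y, I) = (-3 + y)/(2*I) (N(y, I) = (-3 + y)/((2*I)) = (-3 + y)*(1/(2*I)) = (-3 + y)/(2*I))
j(a) = -¼ (j(a) = -(-3 + 2)/(2*(-2)) = -(-1)*(-1)/(2*2) = -1*¼ = -¼)
(j(4) + 59)*74 = (-¼ + 59)*74 = (235/4)*74 = 8695/2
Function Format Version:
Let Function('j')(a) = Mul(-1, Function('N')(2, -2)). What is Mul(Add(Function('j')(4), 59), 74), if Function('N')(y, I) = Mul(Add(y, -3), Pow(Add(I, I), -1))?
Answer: Rational(8695, 2) ≈ 4347.5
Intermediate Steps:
Function('N')(y, I) = Mul(Rational(1, 2), Pow(I, -1), Add(-3, y)) (Function('N')(y, I) = Mul(Add(-3, y), Pow(Mul(2, I), -1)) = Mul(Add(-3, y), Mul(Rational(1, 2), Pow(I, -1))) = Mul(Rational(1, 2), Pow(I, -1), Add(-3, y)))
Function('j')(a) = Rational(-1, 4) (Function('j')(a) = Mul(-1, Mul(Rational(1, 2), Pow(-2, -1), Add(-3, 2))) = Mul(-1, Mul(Rational(1, 2), Rational(-1, 2), -1)) = Mul(-1, Rational(1, 4)) = Rational(-1, 4))
Mul(Add(Function('j')(4), 59), 74) = Mul(Add(Rational(-1, 4), 59), 74) = Mul(Rational(235, 4), 74) = Rational(8695, 2)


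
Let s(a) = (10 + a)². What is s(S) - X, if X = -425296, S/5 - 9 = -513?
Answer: 6725396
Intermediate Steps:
S = -2520 (S = 45 + 5*(-513) = 45 - 2565 = -2520)
s(S) - X = (10 - 2520)² - 1*(-425296) = (-2510)² + 425296 = 6300100 + 425296 = 6725396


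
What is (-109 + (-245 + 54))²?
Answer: 90000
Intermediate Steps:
(-109 + (-245 + 54))² = (-109 - 191)² = (-300)² = 90000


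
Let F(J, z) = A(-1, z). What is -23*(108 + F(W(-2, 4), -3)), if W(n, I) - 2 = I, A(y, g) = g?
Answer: -2415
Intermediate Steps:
W(n, I) = 2 + I
F(J, z) = z
-23*(108 + F(W(-2, 4), -3)) = -23*(108 - 3) = -23*105 = -2415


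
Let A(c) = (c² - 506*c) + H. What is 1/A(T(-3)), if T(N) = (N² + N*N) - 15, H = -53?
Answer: -1/1562 ≈ -0.00064021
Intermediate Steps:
T(N) = -15 + 2*N² (T(N) = (N² + N²) - 15 = 2*N² - 15 = -15 + 2*N²)
A(c) = -53 + c² - 506*c (A(c) = (c² - 506*c) - 53 = -53 + c² - 506*c)
1/A(T(-3)) = 1/(-53 + (-15 + 2*(-3)²)² - 506*(-15 + 2*(-3)²)) = 1/(-53 + (-15 + 2*9)² - 506*(-15 + 2*9)) = 1/(-53 + (-15 + 18)² - 506*(-15 + 18)) = 1/(-53 + 3² - 506*3) = 1/(-53 + 9 - 1518) = 1/(-1562) = -1/1562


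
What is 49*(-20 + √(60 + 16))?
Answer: -980 + 98*√19 ≈ -552.83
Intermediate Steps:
49*(-20 + √(60 + 16)) = 49*(-20 + √76) = 49*(-20 + 2*√19) = -980 + 98*√19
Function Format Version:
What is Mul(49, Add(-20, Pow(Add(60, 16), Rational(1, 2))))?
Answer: Add(-980, Mul(98, Pow(19, Rational(1, 2)))) ≈ -552.83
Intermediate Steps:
Mul(49, Add(-20, Pow(Add(60, 16), Rational(1, 2)))) = Mul(49, Add(-20, Pow(76, Rational(1, 2)))) = Mul(49, Add(-20, Mul(2, Pow(19, Rational(1, 2))))) = Add(-980, Mul(98, Pow(19, Rational(1, 2))))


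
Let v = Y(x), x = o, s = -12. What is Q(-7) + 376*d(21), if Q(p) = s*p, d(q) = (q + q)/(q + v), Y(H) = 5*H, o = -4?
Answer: 15876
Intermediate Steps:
x = -4
v = -20 (v = 5*(-4) = -20)
d(q) = 2*q/(-20 + q) (d(q) = (q + q)/(q - 20) = (2*q)/(-20 + q) = 2*q/(-20 + q))
Q(p) = -12*p
Q(-7) + 376*d(21) = -12*(-7) + 376*(2*21/(-20 + 21)) = 84 + 376*(2*21/1) = 84 + 376*(2*21*1) = 84 + 376*42 = 84 + 15792 = 15876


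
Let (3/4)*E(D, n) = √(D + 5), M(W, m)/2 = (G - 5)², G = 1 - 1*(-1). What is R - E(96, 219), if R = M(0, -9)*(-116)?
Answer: -2088 - 4*√101/3 ≈ -2101.4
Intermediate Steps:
G = 2 (G = 1 + 1 = 2)
M(W, m) = 18 (M(W, m) = 2*(2 - 5)² = 2*(-3)² = 2*9 = 18)
E(D, n) = 4*√(5 + D)/3 (E(D, n) = 4*√(D + 5)/3 = 4*√(5 + D)/3)
R = -2088 (R = 18*(-116) = -2088)
R - E(96, 219) = -2088 - 4*√(5 + 96)/3 = -2088 - 4*√101/3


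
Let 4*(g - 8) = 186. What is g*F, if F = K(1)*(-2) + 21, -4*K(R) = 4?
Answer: 2507/2 ≈ 1253.5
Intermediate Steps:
g = 109/2 (g = 8 + (1/4)*186 = 8 + 93/2 = 109/2 ≈ 54.500)
K(R) = -1 (K(R) = -1/4*4 = -1)
F = 23 (F = -1*(-2) + 21 = 2 + 21 = 23)
g*F = (109/2)*23 = 2507/2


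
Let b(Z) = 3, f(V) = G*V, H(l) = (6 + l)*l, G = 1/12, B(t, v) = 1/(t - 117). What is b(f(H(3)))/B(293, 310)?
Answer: 528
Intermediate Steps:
B(t, v) = 1/(-117 + t)
G = 1/12 ≈ 0.083333
H(l) = l*(6 + l)
f(V) = V/12
b(f(H(3)))/B(293, 310) = 3/(1/(-117 + 293)) = 3/(1/176) = 3*176 = 528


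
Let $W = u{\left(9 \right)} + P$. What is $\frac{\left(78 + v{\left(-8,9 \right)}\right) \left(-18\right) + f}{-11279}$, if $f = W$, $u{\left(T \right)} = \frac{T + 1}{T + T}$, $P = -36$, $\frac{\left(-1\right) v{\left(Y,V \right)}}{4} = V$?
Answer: $\frac{7123}{101511} \approx 0.07017$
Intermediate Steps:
$v{\left(Y,V \right)} = - 4 V$
$u{\left(T \right)} = \frac{1 + T}{2 T}$
$W = - \frac{319}{9}$ ($W = \frac{1 + 9}{2 \cdot 9} - 36 = \frac{1}{2} \cdot \frac{1}{9} \cdot 10 - 36 = \frac{5}{9} - 36 = - \frac{319}{9} \approx -35.444$)
$f = - \frac{319}{9} \approx -35.444$
$\frac{\left(78 + v{\left(-8,9 \right)}\right) \left(-18\right) + f}{-11279} = \frac{\left(78 - 36\right) \left(-18\right) - \frac{319}{9}}{-11279} = \left(\left(78 - 36\right) \left(-18\right) - \frac{319}{9}\right) \left(- \frac{1}{11279}\right) = \left(42 \left(-18\right) - \frac{319}{9}\right) \left(- \frac{1}{11279}\right) = \left(-756 - \frac{319}{9}\right) \left(- \frac{1}{11279}\right) = \left(- \frac{7123}{9}\right) \left(- \frac{1}{11279}\right) = \frac{7123}{101511}$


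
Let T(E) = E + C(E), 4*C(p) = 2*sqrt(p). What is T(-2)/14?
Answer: -1/7 + I*sqrt(2)/28 ≈ -0.14286 + 0.050508*I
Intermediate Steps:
C(p) = sqrt(p)/2 (C(p) = (2*sqrt(p))/4 = sqrt(p)/2)
T(E) = E + sqrt(E)/2
T(-2)/14 = (-2 + sqrt(-2)/2)/14 = (-2 + (I*sqrt(2))/2)/14 = (-2 + I*sqrt(2)/2)/14 = -1/7 + I*sqrt(2)/28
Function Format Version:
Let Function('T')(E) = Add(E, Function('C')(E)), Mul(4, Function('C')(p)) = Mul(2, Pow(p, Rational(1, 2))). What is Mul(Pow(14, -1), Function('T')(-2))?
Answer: Add(Rational(-1, 7), Mul(Rational(1, 28), I, Pow(2, Rational(1, 2)))) ≈ Add(-0.14286, Mul(0.050508, I))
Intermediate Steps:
Function('C')(p) = Mul(Rational(1, 2), Pow(p, Rational(1, 2))) (Function('C')(p) = Mul(Rational(1, 4), Mul(2, Pow(p, Rational(1, 2)))) = Mul(Rational(1, 2), Pow(p, Rational(1, 2))))
Function('T')(E) = Add(E, Mul(Rational(1, 2), Pow(E, Rational(1, 2))))
Mul(Pow(14, -1), Function('T')(-2)) = Mul(Pow(14, -1), Add(-2, Mul(Rational(1, 2), Pow(-2, Rational(1, 2))))) = Mul(Rational(1, 14), Add(-2, Mul(Rational(1, 2), Mul(I, Pow(2, Rational(1, 2)))))) = Mul(Rational(1, 14), Add(-2, Mul(Rational(1, 2), I, Pow(2, Rational(1, 2))))) = Add(Rational(-1, 7), Mul(Rational(1, 28), I, Pow(2, Rational(1, 2))))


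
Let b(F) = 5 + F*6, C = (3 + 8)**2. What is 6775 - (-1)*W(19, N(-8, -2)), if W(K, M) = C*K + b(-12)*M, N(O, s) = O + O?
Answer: 10146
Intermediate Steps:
C = 121 (C = 11**2 = 121)
b(F) = 5 + 6*F
N(O, s) = 2*O
W(K, M) = -67*M + 121*K (W(K, M) = 121*K + (5 + 6*(-12))*M = 121*K + (5 - 72)*M = 121*K - 67*M = -67*M + 121*K)
6775 - (-1)*W(19, N(-8, -2)) = 6775 - (-1)*(-134*(-8) + 121*19) = 6775 - (-1)*(-67*(-16) + 2299) = 6775 - (-1)*(1072 + 2299) = 6775 - (-1)*3371 = 6775 - 1*(-3371) = 6775 + 3371 = 10146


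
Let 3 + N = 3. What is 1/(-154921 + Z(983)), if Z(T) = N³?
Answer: -1/154921 ≈ -6.4549e-6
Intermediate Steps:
N = 0 (N = -3 + 3 = 0)
Z(T) = 0 (Z(T) = 0³ = 0)
1/(-154921 + Z(983)) = 1/(-154921 + 0) = 1/(-154921) = -1/154921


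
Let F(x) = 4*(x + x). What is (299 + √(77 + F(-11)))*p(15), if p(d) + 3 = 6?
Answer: 897 + 3*I*√11 ≈ 897.0 + 9.9499*I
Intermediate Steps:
p(d) = 3 (p(d) = -3 + 6 = 3)
F(x) = 8*x (F(x) = 4*(2*x) = 8*x)
(299 + √(77 + F(-11)))*p(15) = (299 + √(77 + 8*(-11)))*3 = (299 + √(77 - 88))*3 = (299 + √(-11))*3 = (299 + I*√11)*3 = 897 + 3*I*√11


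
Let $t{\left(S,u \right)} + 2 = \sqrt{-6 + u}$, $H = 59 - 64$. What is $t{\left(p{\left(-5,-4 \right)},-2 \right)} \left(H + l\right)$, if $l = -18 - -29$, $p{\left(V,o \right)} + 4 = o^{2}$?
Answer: $-12 + 12 i \sqrt{2} \approx -12.0 + 16.971 i$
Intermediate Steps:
$p{\left(V,o \right)} = -4 + o^{2}$
$H = -5$ ($H = 59 - 64 = -5$)
$t{\left(S,u \right)} = -2 + \sqrt{-6 + u}$
$l = 11$ ($l = -18 + 29 = 11$)
$t{\left(p{\left(-5,-4 \right)},-2 \right)} \left(H + l\right) = \left(-2 + \sqrt{-6 - 2}\right) \left(-5 + 11\right) = \left(-2 + \sqrt{-8}\right) 6 = \left(-2 + 2 i \sqrt{2}\right) 6 = -12 + 12 i \sqrt{2}$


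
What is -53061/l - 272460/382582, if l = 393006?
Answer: -21229766377/25059503582 ≈ -0.84717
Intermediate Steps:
-53061/l - 272460/382582 = -53061/393006 - 272460/382582 = -53061*1/393006 - 272460*1/382582 = -17687/131002 - 136230/191291 = -21229766377/25059503582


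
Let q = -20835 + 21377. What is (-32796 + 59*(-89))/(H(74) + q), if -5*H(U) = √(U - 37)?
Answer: -515536850/7344063 - 190235*√37/7344063 ≈ -70.355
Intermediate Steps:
H(U) = -√(-37 + U)/5 (H(U) = -√(U - 37)/5 = -√(-37 + U)/5)
q = 542
(-32796 + 59*(-89))/(H(74) + q) = (-32796 + 59*(-89))/(-√(-37 + 74)/5 + 542) = (-32796 - 5251)/(-√37/5 + 542) = -38047/(542 - √37/5)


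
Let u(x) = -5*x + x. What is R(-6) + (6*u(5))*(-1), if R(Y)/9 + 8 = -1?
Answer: 39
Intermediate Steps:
R(Y) = -81 (R(Y) = -72 + 9*(-1) = -72 - 9 = -81)
u(x) = -4*x
R(-6) + (6*u(5))*(-1) = -81 + (6*(-4*5))*(-1) = -81 + (6*(-20))*(-1) = -81 - 120*(-1) = -81 + 120 = 39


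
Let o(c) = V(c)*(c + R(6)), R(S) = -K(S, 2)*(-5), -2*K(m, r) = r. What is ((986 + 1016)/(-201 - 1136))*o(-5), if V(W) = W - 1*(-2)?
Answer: -8580/191 ≈ -44.921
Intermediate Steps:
V(W) = 2 + W (V(W) = W + 2 = 2 + W)
K(m, r) = -r/2
R(S) = -5 (R(S) = -(-1)*2/2*(-5) = -1*(-1)*(-5) = 1*(-5) = -5)
o(c) = (-5 + c)*(2 + c) (o(c) = (2 + c)*(c - 5) = (2 + c)*(-5 + c) = (-5 + c)*(2 + c))
((986 + 1016)/(-201 - 1136))*o(-5) = ((986 + 1016)/(-201 - 1136))*((-5 - 5)*(2 - 5)) = (2002/(-1337))*(-10*(-3)) = (2002*(-1/1337))*30 = -286/191*30 = -8580/191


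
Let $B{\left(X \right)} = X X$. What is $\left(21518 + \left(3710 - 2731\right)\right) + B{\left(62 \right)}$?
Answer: $26341$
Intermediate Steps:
$B{\left(X \right)} = X^{2}$
$\left(21518 + \left(3710 - 2731\right)\right) + B{\left(62 \right)} = \left(21518 + \left(3710 - 2731\right)\right) + 62^{2} = \left(21518 + 979\right) + 3844 = 22497 + 3844 = 26341$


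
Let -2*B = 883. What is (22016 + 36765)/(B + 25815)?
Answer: 117562/50747 ≈ 2.3166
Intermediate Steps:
B = -883/2 (B = -½*883 = -883/2 ≈ -441.50)
(22016 + 36765)/(B + 25815) = (22016 + 36765)/(-883/2 + 25815) = 58781/(50747/2) = 58781*(2/50747) = 117562/50747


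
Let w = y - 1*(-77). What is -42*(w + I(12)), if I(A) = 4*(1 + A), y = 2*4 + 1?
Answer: -5796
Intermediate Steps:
y = 9 (y = 8 + 1 = 9)
I(A) = 4 + 4*A
w = 86 (w = 9 - 1*(-77) = 9 + 77 = 86)
-42*(w + I(12)) = -42*(86 + (4 + 4*12)) = -42*(86 + (4 + 48)) = -42*(86 + 52) = -42*138 = -5796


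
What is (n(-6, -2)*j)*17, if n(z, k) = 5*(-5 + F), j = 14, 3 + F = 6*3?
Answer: 11900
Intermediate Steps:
F = 15 (F = -3 + 6*3 = -3 + 18 = 15)
n(z, k) = 50 (n(z, k) = 5*(-5 + 15) = 5*10 = 50)
(n(-6, -2)*j)*17 = (50*14)*17 = 700*17 = 11900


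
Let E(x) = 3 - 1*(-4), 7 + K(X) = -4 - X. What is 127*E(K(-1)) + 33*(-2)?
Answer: 823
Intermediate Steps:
K(X) = -11 - X (K(X) = -7 + (-4 - X) = -11 - X)
E(x) = 7 (E(x) = 3 + 4 = 7)
127*E(K(-1)) + 33*(-2) = 127*7 + 33*(-2) = 889 - 66 = 823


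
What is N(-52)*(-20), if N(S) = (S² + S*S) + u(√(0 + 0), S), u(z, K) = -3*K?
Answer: -111280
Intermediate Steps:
N(S) = -3*S + 2*S² (N(S) = (S² + S*S) - 3*S = (S² + S²) - 3*S = 2*S² - 3*S = -3*S + 2*S²)
N(-52)*(-20) = -52*(-3 + 2*(-52))*(-20) = -52*(-3 - 104)*(-20) = -52*(-107)*(-20) = 5564*(-20) = -111280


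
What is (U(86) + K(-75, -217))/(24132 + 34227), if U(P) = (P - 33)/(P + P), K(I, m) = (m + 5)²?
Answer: 2576807/3345916 ≈ 0.77013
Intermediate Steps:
K(I, m) = (5 + m)²
U(P) = (-33 + P)/(2*P) (U(P) = (-33 + P)/((2*P)) = (-33 + P)*(1/(2*P)) = (-33 + P)/(2*P))
(U(86) + K(-75, -217))/(24132 + 34227) = ((½)*(-33 + 86)/86 + (5 - 217)²)/(24132 + 34227) = ((½)*(1/86)*53 + (-212)²)/58359 = (53/172 + 44944)*(1/58359) = (7730421/172)*(1/58359) = 2576807/3345916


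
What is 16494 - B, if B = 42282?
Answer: -25788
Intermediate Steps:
16494 - B = 16494 - 1*42282 = 16494 - 42282 = -25788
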